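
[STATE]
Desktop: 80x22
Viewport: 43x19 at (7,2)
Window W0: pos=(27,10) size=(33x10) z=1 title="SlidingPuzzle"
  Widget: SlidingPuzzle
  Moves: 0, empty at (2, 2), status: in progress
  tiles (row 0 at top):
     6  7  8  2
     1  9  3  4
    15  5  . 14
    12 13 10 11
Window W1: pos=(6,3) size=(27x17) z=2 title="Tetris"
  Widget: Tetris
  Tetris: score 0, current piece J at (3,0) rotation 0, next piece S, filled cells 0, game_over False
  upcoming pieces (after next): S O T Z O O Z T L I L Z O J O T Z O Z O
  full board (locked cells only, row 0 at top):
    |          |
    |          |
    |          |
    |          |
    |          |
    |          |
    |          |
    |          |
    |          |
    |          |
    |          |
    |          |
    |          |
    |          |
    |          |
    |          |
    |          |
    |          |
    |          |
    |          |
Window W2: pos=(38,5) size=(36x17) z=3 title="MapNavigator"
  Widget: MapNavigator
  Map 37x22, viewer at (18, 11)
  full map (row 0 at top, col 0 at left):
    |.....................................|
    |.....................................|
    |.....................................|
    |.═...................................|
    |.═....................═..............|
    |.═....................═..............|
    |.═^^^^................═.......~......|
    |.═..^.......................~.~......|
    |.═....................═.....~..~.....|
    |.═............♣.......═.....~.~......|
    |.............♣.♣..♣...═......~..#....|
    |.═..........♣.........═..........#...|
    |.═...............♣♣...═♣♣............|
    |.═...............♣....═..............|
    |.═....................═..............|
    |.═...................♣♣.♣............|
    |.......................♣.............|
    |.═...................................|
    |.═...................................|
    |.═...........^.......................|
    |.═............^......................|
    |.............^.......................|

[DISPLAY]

                                           
━━━━━━━━━━━━━━━━━━━━━━━━━┓                 
 Tetris                  ┃                 
─────────────────────────┨     ┏━━━━━━━━━━━
          │Next:         ┃     ┃ MapNavigat
          │ ░░           ┃     ┠───────────
          │░░            ┃     ┃═..........
          │              ┃     ┃═^^^^......
          │              ┃━━━━━┃═..^.......
          │              ┃ingPu┃═..........
          │Score:        ┃─────┃═..........
          │0             ┃┬────┃...........
          │              ┃│  7 ┃═..........
          │              ┃┼────┃═..........
          │              ┃│  9 ┃═..........
          │              ┃┼────┃═..........
          │              ┃│  5 ┃═..........
━━━━━━━━━━━━━━━━━━━━━━━━━┛━━━━━┃...........
                               ┃═..........


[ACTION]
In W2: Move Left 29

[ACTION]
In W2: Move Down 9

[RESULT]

                                           
━━━━━━━━━━━━━━━━━━━━━━━━━┓                 
 Tetris                  ┃                 
─────────────────────────┨     ┏━━━━━━━━━━━
          │Next:         ┃     ┃ MapNavigat
          │ ░░           ┃     ┠───────────
          │░░            ┃     ┃           
          │              ┃     ┃           
          │              ┃━━━━━┃           
          │              ┃ingPu┃           
          │Score:        ┃─────┃           
          │0             ┃┬────┃           
          │              ┃│  7 ┃           
          │              ┃┼────┃           
          │              ┃│  9 ┃           
          │              ┃┼────┃           
          │              ┃│  5 ┃           
━━━━━━━━━━━━━━━━━━━━━━━━━┛━━━━━┃           
                               ┃           


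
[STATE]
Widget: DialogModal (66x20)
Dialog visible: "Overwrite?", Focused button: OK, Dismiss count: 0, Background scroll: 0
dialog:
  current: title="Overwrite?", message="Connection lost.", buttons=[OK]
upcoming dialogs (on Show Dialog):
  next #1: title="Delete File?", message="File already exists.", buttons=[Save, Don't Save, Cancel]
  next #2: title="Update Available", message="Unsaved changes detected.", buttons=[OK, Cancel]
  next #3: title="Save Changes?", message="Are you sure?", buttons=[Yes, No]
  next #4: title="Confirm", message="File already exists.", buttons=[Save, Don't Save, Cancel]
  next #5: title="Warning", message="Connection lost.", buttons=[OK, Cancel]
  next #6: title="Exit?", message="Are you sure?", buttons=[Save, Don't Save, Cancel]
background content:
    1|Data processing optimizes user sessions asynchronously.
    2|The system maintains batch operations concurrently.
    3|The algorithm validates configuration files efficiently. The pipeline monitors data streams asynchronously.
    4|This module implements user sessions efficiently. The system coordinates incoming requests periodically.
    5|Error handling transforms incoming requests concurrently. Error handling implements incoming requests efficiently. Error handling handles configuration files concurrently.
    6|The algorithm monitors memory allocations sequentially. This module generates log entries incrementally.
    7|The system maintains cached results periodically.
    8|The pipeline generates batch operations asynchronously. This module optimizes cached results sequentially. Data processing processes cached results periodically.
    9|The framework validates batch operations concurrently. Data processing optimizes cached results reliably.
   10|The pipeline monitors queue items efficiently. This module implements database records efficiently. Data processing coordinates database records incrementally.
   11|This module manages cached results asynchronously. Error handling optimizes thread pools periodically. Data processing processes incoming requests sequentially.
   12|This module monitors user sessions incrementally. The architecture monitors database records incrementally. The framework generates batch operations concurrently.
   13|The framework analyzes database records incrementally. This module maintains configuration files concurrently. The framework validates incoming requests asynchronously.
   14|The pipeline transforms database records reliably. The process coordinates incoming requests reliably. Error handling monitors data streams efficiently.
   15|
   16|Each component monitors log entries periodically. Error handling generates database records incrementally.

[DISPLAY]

Data processing optimizes user sessions asynchronously.           
The system maintains batch operations concurrently.               
The algorithm validates configuration files efficiently. The pipel
This module implements user sessions efficiently. The system coord
Error handling transforms incoming requests concurrently. Error ha
The algorithm monitors memory allocations sequentially. This modul
The system maintains cached results periodically.                 
The pipeline generates ┌──────────────────┐nchronously. This modul
The framework validates│    Overwrite?    │ncurrently. Data proces
The pipeline monitors q│ Connection lost. │ly. This module impleme
This module manages cac│       [OK]       │nously. Error handling 
This module monitors us└──────────────────┘tally. The architecture
The framework analyzes database records incrementally. This module
The pipeline transforms database records reliably. The process coo
                                                                  
Each component monitors log entries periodically. Error handling g
                                                                  
                                                                  
                                                                  
                                                                  


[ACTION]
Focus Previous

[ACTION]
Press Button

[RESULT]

Data processing optimizes user sessions asynchronously.           
The system maintains batch operations concurrently.               
The algorithm validates configuration files efficiently. The pipel
This module implements user sessions efficiently. The system coord
Error handling transforms incoming requests concurrently. Error ha
The algorithm monitors memory allocations sequentially. This modul
The system maintains cached results periodically.                 
The pipeline generates batch operations asynchronously. This modul
The framework validates batch operations concurrently. Data proces
The pipeline monitors queue items efficiently. This module impleme
This module manages cached results asynchronously. Error handling 
This module monitors user sessions incrementally. The architecture
The framework analyzes database records incrementally. This module
The pipeline transforms database records reliably. The process coo
                                                                  
Each component monitors log entries periodically. Error handling g
                                                                  
                                                                  
                                                                  
                                                                  


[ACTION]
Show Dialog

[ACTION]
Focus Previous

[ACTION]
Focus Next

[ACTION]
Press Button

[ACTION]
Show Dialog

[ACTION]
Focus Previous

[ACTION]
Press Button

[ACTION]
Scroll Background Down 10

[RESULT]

This module manages cached results asynchronously. Error handling 
This module monitors user sessions incrementally. The architecture
The framework analyzes database records incrementally. This module
The pipeline transforms database records reliably. The process coo
                                                                  
Each component monitors log entries periodically. Error handling g
                                                                  
                                                                  
                                                                  
                                                                  
                                                                  
                                                                  
                                                                  
                                                                  
                                                                  
                                                                  
                                                                  
                                                                  
                                                                  
                                                                  


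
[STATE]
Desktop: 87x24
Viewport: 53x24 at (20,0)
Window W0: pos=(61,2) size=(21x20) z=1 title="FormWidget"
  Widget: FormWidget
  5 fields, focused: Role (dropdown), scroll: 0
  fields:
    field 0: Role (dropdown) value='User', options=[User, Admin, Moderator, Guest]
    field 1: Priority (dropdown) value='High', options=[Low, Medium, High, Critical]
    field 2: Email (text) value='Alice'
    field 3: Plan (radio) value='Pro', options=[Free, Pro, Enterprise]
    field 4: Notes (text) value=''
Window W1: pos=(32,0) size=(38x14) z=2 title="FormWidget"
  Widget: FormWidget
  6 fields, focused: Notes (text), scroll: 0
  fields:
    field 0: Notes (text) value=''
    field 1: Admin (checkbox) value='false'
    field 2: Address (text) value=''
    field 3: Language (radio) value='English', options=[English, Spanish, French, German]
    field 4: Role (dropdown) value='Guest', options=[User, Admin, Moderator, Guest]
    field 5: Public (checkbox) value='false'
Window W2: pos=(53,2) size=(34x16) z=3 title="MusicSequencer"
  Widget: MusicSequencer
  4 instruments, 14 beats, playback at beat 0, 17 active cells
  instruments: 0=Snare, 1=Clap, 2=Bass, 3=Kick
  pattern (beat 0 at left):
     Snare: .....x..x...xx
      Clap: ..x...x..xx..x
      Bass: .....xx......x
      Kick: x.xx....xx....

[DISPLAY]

            ┏━━━━━━━━━━━━━━━━━━━━━━━━━━━━━━━━━━━━┓   
            ┃ FormWidget                         ┃   
            ┠────────────────────┏━━━━━━━━━━━━━━━━━━━
            ┃> Notes:      [     ┃ MusicSequencer    
            ┃  Admin:      [ ]   ┠───────────────────
            ┃  Address:    [     ┃      ▼123456789012
            ┃  Language:   (●) En┃ Snare·····█··█···█
            ┃  Role:       [Guest┃  Clap··█···█··██··
            ┃  Public:     [ ]   ┃  Bass·····██······
            ┃                    ┃  Kick█·██····██···
            ┃                    ┃                   
            ┃                    ┃                   
            ┃                    ┃                   
            ┗━━━━━━━━━━━━━━━━━━━━┃                   
                                 ┃                   
                                 ┃                   
                                 ┃                   
                                 ┗━━━━━━━━━━━━━━━━━━━
                                         ┃           
                                         ┃           
                                         ┃           
                                         ┗━━━━━━━━━━━
                                                     
                                                     


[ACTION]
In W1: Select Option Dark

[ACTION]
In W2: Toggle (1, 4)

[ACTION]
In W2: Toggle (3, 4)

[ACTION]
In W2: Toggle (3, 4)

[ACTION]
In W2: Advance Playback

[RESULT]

            ┏━━━━━━━━━━━━━━━━━━━━━━━━━━━━━━━━━━━━┓   
            ┃ FormWidget                         ┃   
            ┠────────────────────┏━━━━━━━━━━━━━━━━━━━
            ┃> Notes:      [     ┃ MusicSequencer    
            ┃  Admin:      [ ]   ┠───────────────────
            ┃  Address:    [     ┃      0▼23456789012
            ┃  Language:   (●) En┃ Snare·····█··█···█
            ┃  Role:       [Guest┃  Clap··█·█·█··██··
            ┃  Public:     [ ]   ┃  Bass·····██······
            ┃                    ┃  Kick█·██····██···
            ┃                    ┃                   
            ┃                    ┃                   
            ┃                    ┃                   
            ┗━━━━━━━━━━━━━━━━━━━━┃                   
                                 ┃                   
                                 ┃                   
                                 ┃                   
                                 ┗━━━━━━━━━━━━━━━━━━━
                                         ┃           
                                         ┃           
                                         ┃           
                                         ┗━━━━━━━━━━━
                                                     
                                                     


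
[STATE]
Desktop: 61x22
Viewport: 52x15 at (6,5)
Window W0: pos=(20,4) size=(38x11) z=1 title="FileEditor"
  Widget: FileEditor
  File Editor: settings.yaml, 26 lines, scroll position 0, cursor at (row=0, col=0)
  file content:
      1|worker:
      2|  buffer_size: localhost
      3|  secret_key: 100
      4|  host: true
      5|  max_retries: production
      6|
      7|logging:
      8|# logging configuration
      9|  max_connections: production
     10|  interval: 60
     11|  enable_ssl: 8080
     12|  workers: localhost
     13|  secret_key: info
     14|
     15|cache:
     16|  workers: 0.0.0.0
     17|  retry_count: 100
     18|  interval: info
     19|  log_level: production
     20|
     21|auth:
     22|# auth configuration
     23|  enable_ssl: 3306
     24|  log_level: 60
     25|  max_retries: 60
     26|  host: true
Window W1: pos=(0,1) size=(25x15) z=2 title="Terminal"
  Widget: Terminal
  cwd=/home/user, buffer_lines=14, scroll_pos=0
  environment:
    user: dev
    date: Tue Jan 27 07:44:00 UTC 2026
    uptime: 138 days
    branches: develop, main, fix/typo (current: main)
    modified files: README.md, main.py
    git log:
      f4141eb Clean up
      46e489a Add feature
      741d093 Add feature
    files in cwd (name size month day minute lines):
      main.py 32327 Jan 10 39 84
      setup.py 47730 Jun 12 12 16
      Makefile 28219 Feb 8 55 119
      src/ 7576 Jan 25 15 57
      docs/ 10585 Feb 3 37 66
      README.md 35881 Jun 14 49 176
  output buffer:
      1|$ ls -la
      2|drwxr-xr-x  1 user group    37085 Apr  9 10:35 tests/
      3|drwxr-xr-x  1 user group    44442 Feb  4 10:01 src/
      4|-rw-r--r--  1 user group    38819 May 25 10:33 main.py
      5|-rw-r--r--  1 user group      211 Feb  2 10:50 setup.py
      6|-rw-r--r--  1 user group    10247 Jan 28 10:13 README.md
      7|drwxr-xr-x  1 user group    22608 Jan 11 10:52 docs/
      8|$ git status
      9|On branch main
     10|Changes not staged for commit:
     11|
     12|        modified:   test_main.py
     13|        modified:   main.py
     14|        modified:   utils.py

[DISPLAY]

-xr-x  1 user grou┃eEditor                         ┃
-xr-x  1 user grou┃────────────────────────────────┨
--r--  1 user grou┃er:                            ▲┃
--r--  1 user grou┃ffer_size: localhost           █┃
--r--  1 user grou┃cret_key: 100                  ░┃
-xr-x  1 user grou┃st: true                       ░┃
 status           ┃x_retries: production          ░┃
anch main         ┃                               ░┃
es not staged for ┃ing:                           ▼┃
                  ┃━━━━━━━━━━━━━━━━━━━━━━━━━━━━━━━━┛
━━━━━━━━━━━━━━━━━━┛                                 
                                                    
                                                    
                                                    
                                                    


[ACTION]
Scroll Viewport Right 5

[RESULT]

-x  1 user grou┃eEditor                         ┃   
-x  1 user grou┃────────────────────────────────┨   
--  1 user grou┃er:                            ▲┃   
--  1 user grou┃ffer_size: localhost           █┃   
--  1 user grou┃cret_key: 100                  ░┃   
-x  1 user grou┃st: true                       ░┃   
atus           ┃x_retries: production          ░┃   
h main         ┃                               ░┃   
not staged for ┃ing:                           ▼┃   
               ┃━━━━━━━━━━━━━━━━━━━━━━━━━━━━━━━━┛   
━━━━━━━━━━━━━━━┛                                    
                                                    
                                                    
                                                    
                                                    


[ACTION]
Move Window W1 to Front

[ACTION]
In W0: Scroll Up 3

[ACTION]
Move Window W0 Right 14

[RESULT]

-x  1 user grou┃FileEditor                         ┃
-x  1 user grou┃───────────────────────────────────┨
--  1 user grou┃orker:                            ▲┃
--  1 user grou┃ buffer_size: localhost           █┃
--  1 user grou┃ secret_key: 100                  ░┃
-x  1 user grou┃ host: true                       ░┃
atus           ┃ max_retries: production          ░┃
h main         ┃                                  ░┃
not staged for ┃ogging:                           ▼┃
               ┃━━━━━━━━━━━━━━━━━━━━━━━━━━━━━━━━━━━┛
━━━━━━━━━━━━━━━┛                                    
                                                    
                                                    
                                                    
                                                    


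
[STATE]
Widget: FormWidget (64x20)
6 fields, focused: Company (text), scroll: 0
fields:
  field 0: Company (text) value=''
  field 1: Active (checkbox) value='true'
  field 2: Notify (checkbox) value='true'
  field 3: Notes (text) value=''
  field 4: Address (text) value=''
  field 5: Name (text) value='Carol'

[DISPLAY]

> Company:    [                                                ]
  Active:     [x]                                               
  Notify:     [x]                                               
  Notes:      [                                                ]
  Address:    [                                                ]
  Name:       [Carol                                           ]
                                                                
                                                                
                                                                
                                                                
                                                                
                                                                
                                                                
                                                                
                                                                
                                                                
                                                                
                                                                
                                                                
                                                                


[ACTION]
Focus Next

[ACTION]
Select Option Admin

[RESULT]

  Company:    [                                                ]
> Active:     [x]                                               
  Notify:     [x]                                               
  Notes:      [                                                ]
  Address:    [                                                ]
  Name:       [Carol                                           ]
                                                                
                                                                
                                                                
                                                                
                                                                
                                                                
                                                                
                                                                
                                                                
                                                                
                                                                
                                                                
                                                                
                                                                


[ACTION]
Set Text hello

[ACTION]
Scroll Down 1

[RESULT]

> Active:     [x]                                               
  Notify:     [x]                                               
  Notes:      [                                                ]
  Address:    [                                                ]
  Name:       [Carol                                           ]
                                                                
                                                                
                                                                
                                                                
                                                                
                                                                
                                                                
                                                                
                                                                
                                                                
                                                                
                                                                
                                                                
                                                                
                                                                


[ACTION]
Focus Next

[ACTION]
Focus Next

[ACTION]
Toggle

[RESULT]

  Active:     [x]                                               
  Notify:     [x]                                               
> Notes:      [                                                ]
  Address:    [                                                ]
  Name:       [Carol                                           ]
                                                                
                                                                
                                                                
                                                                
                                                                
                                                                
                                                                
                                                                
                                                                
                                                                
                                                                
                                                                
                                                                
                                                                
                                                                


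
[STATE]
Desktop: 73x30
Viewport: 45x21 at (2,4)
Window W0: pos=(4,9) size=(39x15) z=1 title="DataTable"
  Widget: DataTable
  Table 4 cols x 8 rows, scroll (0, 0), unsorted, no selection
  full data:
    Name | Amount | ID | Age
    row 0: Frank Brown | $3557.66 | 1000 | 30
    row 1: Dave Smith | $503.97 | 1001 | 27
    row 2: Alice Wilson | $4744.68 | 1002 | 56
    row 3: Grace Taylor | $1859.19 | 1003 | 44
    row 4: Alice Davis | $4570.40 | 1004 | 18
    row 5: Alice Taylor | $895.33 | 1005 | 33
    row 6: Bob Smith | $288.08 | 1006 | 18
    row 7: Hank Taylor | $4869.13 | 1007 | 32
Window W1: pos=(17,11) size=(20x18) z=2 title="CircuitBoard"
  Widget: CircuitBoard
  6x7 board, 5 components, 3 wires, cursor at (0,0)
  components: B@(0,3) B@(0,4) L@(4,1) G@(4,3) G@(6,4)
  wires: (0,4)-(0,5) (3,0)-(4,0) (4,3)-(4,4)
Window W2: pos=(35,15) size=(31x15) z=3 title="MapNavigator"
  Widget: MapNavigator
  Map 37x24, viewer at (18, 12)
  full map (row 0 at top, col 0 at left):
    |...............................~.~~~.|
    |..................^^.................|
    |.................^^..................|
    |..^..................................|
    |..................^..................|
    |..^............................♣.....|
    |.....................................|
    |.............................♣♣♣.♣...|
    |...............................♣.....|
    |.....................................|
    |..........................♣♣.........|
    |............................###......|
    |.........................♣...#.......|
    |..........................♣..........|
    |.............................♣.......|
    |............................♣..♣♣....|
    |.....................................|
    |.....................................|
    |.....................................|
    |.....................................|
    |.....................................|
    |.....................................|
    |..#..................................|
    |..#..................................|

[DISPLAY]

                                             
                                             
                                             
                                             
                                             
  ┏━━━━━━━━━━━━━━━━━━━━━━━━━━━━━━━━━━━━━┓    
  ┃ DataTable                           ┃    
  ┠────────────┏━━━━━━━━━━━━━━━━━━┓─────┨    
  ┃Name        ┃ CircuitBoard     ┃     ┃    
  ┃────────────┠──────────────────┨     ┃    
  ┃Frank Brown ┃   0 1 2 3 4 5    ┃     ┃    
  ┃Dave Smith  ┃0  [.]          B┏━━━━━━━━━━━
  ┃Alice Wilson┃                 ┃ MapNavigat
  ┃Grace Taylor┃1                ┠───────────
  ┃Alice Davis ┃                 ┃...........
  ┃Alice Taylor┃2                ┃...........
  ┃Bob Smith   ┃                 ┃...........
  ┃Hank Taylor ┃3   ·            ┃...........
  ┃            ┃    │            ┃...........
  ┗━━━━━━━━━━━━┃4   ·   L       G┃...........
               ┃                 ┃...........


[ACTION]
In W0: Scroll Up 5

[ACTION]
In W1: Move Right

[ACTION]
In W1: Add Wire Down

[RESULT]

                                             
                                             
                                             
                                             
                                             
  ┏━━━━━━━━━━━━━━━━━━━━━━━━━━━━━━━━━━━━━┓    
  ┃ DataTable                           ┃    
  ┠────────────┏━━━━━━━━━━━━━━━━━━┓─────┨    
  ┃Name        ┃ CircuitBoard     ┃     ┃    
  ┃────────────┠──────────────────┨     ┃    
  ┃Frank Brown ┃   0 1 2 3 4 5    ┃     ┃    
  ┃Dave Smith  ┃0      [.]      B┏━━━━━━━━━━━
  ┃Alice Wilson┃        │        ┃ MapNavigat
  ┃Grace Taylor┃1       ·        ┠───────────
  ┃Alice Davis ┃                 ┃...........
  ┃Alice Taylor┃2                ┃...........
  ┃Bob Smith   ┃                 ┃...........
  ┃Hank Taylor ┃3   ·            ┃...........
  ┃            ┃    │            ┃...........
  ┗━━━━━━━━━━━━┃4   ·   L       G┃...........
               ┃                 ┃...........


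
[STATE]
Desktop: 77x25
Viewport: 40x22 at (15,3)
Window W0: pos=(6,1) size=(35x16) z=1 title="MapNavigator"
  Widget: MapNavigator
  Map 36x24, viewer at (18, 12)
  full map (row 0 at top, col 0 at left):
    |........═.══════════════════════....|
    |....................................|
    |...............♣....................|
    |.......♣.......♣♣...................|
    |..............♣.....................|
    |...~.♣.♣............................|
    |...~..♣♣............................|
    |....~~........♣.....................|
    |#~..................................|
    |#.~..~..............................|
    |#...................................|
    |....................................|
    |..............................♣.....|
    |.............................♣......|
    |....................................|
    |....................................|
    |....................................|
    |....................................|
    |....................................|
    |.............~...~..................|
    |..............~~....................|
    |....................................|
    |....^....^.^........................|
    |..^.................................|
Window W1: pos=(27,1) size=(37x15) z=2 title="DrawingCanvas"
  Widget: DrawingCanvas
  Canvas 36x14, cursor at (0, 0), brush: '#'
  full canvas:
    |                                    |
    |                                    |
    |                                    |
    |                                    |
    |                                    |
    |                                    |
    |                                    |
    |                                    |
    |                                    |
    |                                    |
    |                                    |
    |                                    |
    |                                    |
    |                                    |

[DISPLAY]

────────────┠───────────────────────────
............┃+                          
....♣.......┃                           
............┃                           
............┃                           
............┃                           
............┃                           
........@...┃                           
............┃                           
............┃                           
............┃                           
............┃                           
............┗━━━━━━━━━━━━━━━━━━━━━━━━━━━
━━━━━━━━━━━━━━━━━━━━━━━━━┛              
                                        
                                        
                                        
                                        
                                        
                                        
                                        
                                        


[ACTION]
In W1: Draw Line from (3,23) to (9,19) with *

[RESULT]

────────────┠───────────────────────────
............┃+                          
....♣.......┃                           
............┃                           
............┃                       *   
............┃                      *    
............┃                      *    
........@...┃                     *     
............┃                    *      
............┃                    *      
............┃                   *       
............┃                           
............┗━━━━━━━━━━━━━━━━━━━━━━━━━━━
━━━━━━━━━━━━━━━━━━━━━━━━━┛              
                                        
                                        
                                        
                                        
                                        
                                        
                                        
                                        


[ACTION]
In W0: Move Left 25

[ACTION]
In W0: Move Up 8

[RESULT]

────────────┠───────────────────────────
            ┃+                          
            ┃                           
        ....┃                           
        ....┃                       *   
        ....┃                      *    
        ....┃                      *    
        @...┃                     *     
        ...~┃                    *      
        ...~┃                    *      
        ....┃                   *       
        #~..┃                           
        #.~.┗━━━━━━━━━━━━━━━━━━━━━━━━━━━
━━━━━━━━━━━━━━━━━━━━━━━━━┛              
                                        
                                        
                                        
                                        
                                        
                                        
                                        
                                        


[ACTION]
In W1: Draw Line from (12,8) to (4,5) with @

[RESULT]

────────────┠───────────────────────────
            ┃+                          
            ┃                           
        ....┃                           
        ....┃                       *   
        ....┃     @                *    
        ....┃     @                *    
        @...┃      @              *     
        ...~┃      @             *      
        ...~┃       @            *      
        ....┃       @           *       
        #~..┃       @                   
        #.~.┗━━━━━━━━━━━━━━━━━━━━━━━━━━━
━━━━━━━━━━━━━━━━━━━━━━━━━┛              
                                        
                                        
                                        
                                        
                                        
                                        
                                        
                                        


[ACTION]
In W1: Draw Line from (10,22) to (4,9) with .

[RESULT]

────────────┠───────────────────────────
            ┃+                          
            ┃                           
        ....┃                           
        ....┃                       *   
        ....┃     @   ..           *    
        ....┃     @     ..         *    
        @...┃      @      ..      *     
        ...~┃      @        ..   *      
        ...~┃       @         .. *      
        ....┃       @           ..      
        #~..┃       @             ..    
        #.~.┗━━━━━━━━━━━━━━━━━━━━━━━━━━━
━━━━━━━━━━━━━━━━━━━━━━━━━┛              
                                        
                                        
                                        
                                        
                                        
                                        
                                        
                                        


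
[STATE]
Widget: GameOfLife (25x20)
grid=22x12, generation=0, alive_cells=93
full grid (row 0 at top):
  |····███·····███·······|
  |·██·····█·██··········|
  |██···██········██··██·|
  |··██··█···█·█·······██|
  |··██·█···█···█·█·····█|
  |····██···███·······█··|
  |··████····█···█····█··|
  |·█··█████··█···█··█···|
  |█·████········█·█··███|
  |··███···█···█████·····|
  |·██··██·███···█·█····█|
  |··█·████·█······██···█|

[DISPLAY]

Gen: 0                   
····███·····███·······   
·██·····█·██··········   
██···██········██··██·   
··██··█···█·█·······██   
··██·█···█···█·█·····█   
····██···███·······█··   
··████····█···█····█··   
·█··█████··█···█··█···   
█·████········█·█··███   
··███···█···█████·····   
·██··██·███···█·█····█   
··█·████·█······██···█   
                         
                         
                         
                         
                         
                         
                         


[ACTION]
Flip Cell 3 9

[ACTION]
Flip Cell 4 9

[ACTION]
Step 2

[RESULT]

Gen: 2                   
·█·········█··········   
█████··█···█··█·····█·   
█··█·█·█····█···█··█·█   
··██···········█···█·█   
·····███··██·██······█   
·····██·████·······██·   
······█████···██··██··   
·······█·······██···█·   
······█·█··········██·   
·······███·····████·█·   
·█·█··█···█···········   
·███·····██····██·····   
                         
                         
                         
                         
                         
                         
                         


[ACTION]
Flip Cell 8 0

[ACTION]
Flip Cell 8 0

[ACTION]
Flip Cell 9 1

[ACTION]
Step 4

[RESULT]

Gen: 6                   
·····██···············   
██···███··············   
····██·█············██   
··█·█··██··········█·█   
··██··██···········█·█   
····█·██·······██·█··█   
······██·········█··██   
··················█···   
·█·····█·█········█···   
·█····██··██··········   
·········█·█·····███··   
·█········█···········   
                         
                         
                         
                         
                         
                         
                         
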